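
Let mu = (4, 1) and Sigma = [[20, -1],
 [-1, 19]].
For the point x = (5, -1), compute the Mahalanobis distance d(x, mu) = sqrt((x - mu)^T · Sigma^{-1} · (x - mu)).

Step 1 — centre the observation: (x - mu) = (1, -2).

Step 2 — invert Sigma. det(Sigma) = 20·19 - (-1)² = 379.
  Sigma^{-1} = (1/det) · [[d, -b], [-b, a]] = [[0.0501, 0.0026],
 [0.0026, 0.0528]].

Step 3 — form the quadratic (x - mu)^T · Sigma^{-1} · (x - mu):
  Sigma^{-1} · (x - mu) = (0.0449, -0.1029).
  (x - mu)^T · [Sigma^{-1} · (x - mu)] = (1)·(0.0449) + (-2)·(-0.1029) = 0.2507.

Step 4 — take square root: d = √(0.2507) ≈ 0.5007.

d(x, mu) = √(0.2507) ≈ 0.5007


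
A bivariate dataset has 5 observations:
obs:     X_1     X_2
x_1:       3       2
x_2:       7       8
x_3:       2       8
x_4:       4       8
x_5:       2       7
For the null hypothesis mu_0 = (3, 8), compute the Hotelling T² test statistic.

Step 1 — sample mean vector:
  mean(X_1) = (3 + 7 + 2 + 4 + 2) / 5 = 18/5 = 3.6
  mean(X_2) = (2 + 8 + 8 + 8 + 7) / 5 = 33/5 = 6.6
  x̄ = (3.6, 6.6),  deviation x̄ - mu_0 = (3.6, 6.6) - (3, 8) = (0.6, -1.4).

Step 2 — sample covariance matrix, S[i,j] = (1/(n-1)) · Σ_k (x_{k,i} - mean_i) · (x_{k,j} - mean_j), divisor n-1 = 4:
  S[X_1,X_1] = ((-0.6)·(-0.6) + (3.4)·(3.4) + (-1.6)·(-1.6) + (0.4)·(0.4) + (-1.6)·(-1.6)) / 4 = 17.2/4 = 4.3
  S[X_1,X_2] = ((-0.6)·(-4.6) + (3.4)·(1.4) + (-1.6)·(1.4) + (0.4)·(1.4) + (-1.6)·(0.4)) / 4 = 5.2/4 = 1.3
  S[X_2,X_2] = ((-4.6)·(-4.6) + (1.4)·(1.4) + (1.4)·(1.4) + (1.4)·(1.4) + (0.4)·(0.4)) / 4 = 27.2/4 = 6.8
  S = [[4.3, 1.3],
 [1.3, 6.8]].

Step 3 — invert S. det(S) = 4.3·6.8 - (1.3)² = 27.55.
  S^{-1} = (1/det) · [[d, -b], [-b, a]] = [[0.2468, -0.0472],
 [-0.0472, 0.1561]].

Step 4 — quadratic form (x̄ - mu_0)^T · S^{-1} · (x̄ - mu_0):
  S^{-1} · (x̄ - mu_0) = (0.2142, -0.2468),
  (x̄ - mu_0)^T · [...] = (0.6)·(0.2142) + (-1.4)·(-0.2468) = 0.474.

Step 5 — scale by n: T² = 5 · 0.474 = 2.3702.

T² ≈ 2.3702


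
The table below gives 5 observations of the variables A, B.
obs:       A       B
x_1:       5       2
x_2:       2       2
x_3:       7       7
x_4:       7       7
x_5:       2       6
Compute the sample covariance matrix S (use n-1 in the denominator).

Step 1 — column means:
  mean(A) = (5 + 2 + 7 + 7 + 2) / 5 = 23/5 = 4.6
  mean(B) = (2 + 2 + 7 + 7 + 6) / 5 = 24/5 = 4.8

Step 2 — sample covariance S[i,j] = (1/(n-1)) · Σ_k (x_{k,i} - mean_i) · (x_{k,j} - mean_j), with n-1 = 4.
  S[A,A] = ((0.4)·(0.4) + (-2.6)·(-2.6) + (2.4)·(2.4) + (2.4)·(2.4) + (-2.6)·(-2.6)) / 4 = 25.2/4 = 6.3
  S[A,B] = ((0.4)·(-2.8) + (-2.6)·(-2.8) + (2.4)·(2.2) + (2.4)·(2.2) + (-2.6)·(1.2)) / 4 = 13.6/4 = 3.4
  S[B,B] = ((-2.8)·(-2.8) + (-2.8)·(-2.8) + (2.2)·(2.2) + (2.2)·(2.2) + (1.2)·(1.2)) / 4 = 26.8/4 = 6.7

S is symmetric (S[j,i] = S[i,j]). Assembling:

S = [[6.3, 3.4],
 [3.4, 6.7]]


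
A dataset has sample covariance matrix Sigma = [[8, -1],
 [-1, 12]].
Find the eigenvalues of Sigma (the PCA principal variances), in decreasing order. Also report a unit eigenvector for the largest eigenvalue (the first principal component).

Step 1 — characteristic polynomial of 2×2 Sigma:
  det(Sigma - λI) = λ² - trace · λ + det = 0.
  trace = 8 + 12 = 20, det = 8·12 - (-1)² = 95.
Step 2 — discriminant:
  Δ = trace² - 4·det = 400 - 380 = 20.
Step 3 — eigenvalues:
  λ = (trace ± √Δ)/2 = (20 ± 4.4721)/2,
  λ_1 = 12.2361,  λ_2 = 7.7639.

Step 4 — unit eigenvector for λ_1: solve (Sigma - λ_1 I)v = 0. First row:
  (8 - 12.2361)·v_x + (-1)·v_y = 0, i.e. (-4.2361)·v_x + (-1)·v_y = 0,
  so v ∝ (b, λ_1 - a) = (-1, 4.2361); multiply by -1 so the first entry is positive: u = (1, -4.2361).
  ||u|| = √((1)² + (-4.2361)²) = √(18.9443) ≈ 4.3525,
  v_1 = u/||u|| ≈ (0.2298, -0.9732) (||v_1|| = 1).

λ_1 = 12.2361,  λ_2 = 7.7639;  v_1 ≈ (0.2298, -0.9732)


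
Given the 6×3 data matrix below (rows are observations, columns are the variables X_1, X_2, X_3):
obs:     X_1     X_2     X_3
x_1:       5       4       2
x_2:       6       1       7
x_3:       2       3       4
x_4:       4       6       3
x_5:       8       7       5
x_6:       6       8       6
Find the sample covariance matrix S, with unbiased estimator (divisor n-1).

Step 1 — column means:
  mean(X_1) = (5 + 6 + 2 + 4 + 8 + 6) / 6 = 31/6 = 5.1667
  mean(X_2) = (4 + 1 + 3 + 6 + 7 + 8) / 6 = 29/6 = 4.8333
  mean(X_3) = (2 + 7 + 4 + 3 + 5 + 6) / 6 = 27/6 = 4.5

Step 2 — sample covariance S[i,j] = (1/(n-1)) · Σ_k (x_{k,i} - mean_i) · (x_{k,j} - mean_j), with n-1 = 5.
  S[X_1,X_1] = ((-0.1667)·(-0.1667) + (0.8333)·(0.8333) + (-3.1667)·(-3.1667) + (-1.1667)·(-1.1667) + (2.8333)·(2.8333) + (0.8333)·(0.8333)) / 5 = 20.8333/5 = 4.1667
  S[X_1,X_2] = ((-0.1667)·(-0.8333) + (0.8333)·(-3.8333) + (-3.1667)·(-1.8333) + (-1.1667)·(1.1667) + (2.8333)·(2.1667) + (0.8333)·(3.1667)) / 5 = 10.1667/5 = 2.0333
  S[X_1,X_3] = ((-0.1667)·(-2.5) + (0.8333)·(2.5) + (-3.1667)·(-0.5) + (-1.1667)·(-1.5) + (2.8333)·(0.5) + (0.8333)·(1.5)) / 5 = 8.5/5 = 1.7
  S[X_2,X_2] = ((-0.8333)·(-0.8333) + (-3.8333)·(-3.8333) + (-1.8333)·(-1.8333) + (1.1667)·(1.1667) + (2.1667)·(2.1667) + (3.1667)·(3.1667)) / 5 = 34.8333/5 = 6.9667
  S[X_2,X_3] = ((-0.8333)·(-2.5) + (-3.8333)·(2.5) + (-1.8333)·(-0.5) + (1.1667)·(-1.5) + (2.1667)·(0.5) + (3.1667)·(1.5)) / 5 = -2.5/5 = -0.5
  S[X_3,X_3] = ((-2.5)·(-2.5) + (2.5)·(2.5) + (-0.5)·(-0.5) + (-1.5)·(-1.5) + (0.5)·(0.5) + (1.5)·(1.5)) / 5 = 17.5/5 = 3.5

S is symmetric (S[j,i] = S[i,j]). Assembling:

S = [[4.1667, 2.0333, 1.7],
 [2.0333, 6.9667, -0.5],
 [1.7, -0.5, 3.5]]


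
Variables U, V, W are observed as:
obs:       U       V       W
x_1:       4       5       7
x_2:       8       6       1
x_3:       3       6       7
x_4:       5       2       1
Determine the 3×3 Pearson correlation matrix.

Step 1 — column means:
  mean(U) = (4 + 8 + 3 + 5) / 4 = 20/4 = 5
  mean(V) = (5 + 6 + 6 + 2) / 4 = 19/4 = 4.75
  mean(W) = (7 + 1 + 7 + 1) / 4 = 16/4 = 4

Step 2 — sample variances and covariances s[i,j] = (1/(n-1)) · Σ_k (x_{k,i} - mean_i) · (x_{k,j} - mean_j), with n-1 = 3:
  s[U,U] = ((-1)·(-1) + (3)·(3) + (-2)·(-2) + (0)·(0)) / 3 = 14/3 = 4.6667
  s[U,V] = ((-1)·(0.25) + (3)·(1.25) + (-2)·(1.25) + (0)·(-2.75)) / 3 = 1/3 = 0.3333
  s[U,W] = ((-1)·(3) + (3)·(-3) + (-2)·(3) + (0)·(-3)) / 3 = -18/3 = -6
  s[V,V] = ((0.25)·(0.25) + (1.25)·(1.25) + (1.25)·(1.25) + (-2.75)·(-2.75)) / 3 = 10.75/3 = 3.5833
  s[V,W] = ((0.25)·(3) + (1.25)·(-3) + (1.25)·(3) + (-2.75)·(-3)) / 3 = 9/3 = 3
  s[W,W] = ((3)·(3) + (-3)·(-3) + (3)·(3) + (-3)·(-3)) / 3 = 36/3 = 12
  Sample standard deviations s_i = √(s[i,i]):
  s(U) = √(4.6667) = 2.1602
  s(V) = √(3.5833) = 1.893
  s(W) = √(12) = 3.4641

Step 3 — r_{ij} = s_{ij} / (s_i · s_j):
  r[U,U] = 1 (diagonal).
  r[U,V] = 0.3333 / (2.1602 · 1.893) = 0.3333 / 4.0893 = 0.0815
  r[U,W] = -6 / (2.1602 · 3.4641) = -6 / 7.4833 = -0.8018
  r[V,V] = 1 (diagonal).
  r[V,W] = 3 / (1.893 · 3.4641) = 3 / 6.5574 = 0.4575
  r[W,W] = 1 (diagonal).

R is symmetric with unit diagonal. Assembling:

R = [[1, 0.0815, -0.8018],
 [0.0815, 1, 0.4575],
 [-0.8018, 0.4575, 1]]


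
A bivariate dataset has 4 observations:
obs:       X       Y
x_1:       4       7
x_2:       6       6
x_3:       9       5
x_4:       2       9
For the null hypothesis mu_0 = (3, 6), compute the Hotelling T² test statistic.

Step 1 — sample mean vector:
  mean(X) = (4 + 6 + 9 + 2) / 4 = 21/4 = 5.25
  mean(Y) = (7 + 6 + 5 + 9) / 4 = 27/4 = 6.75
  x̄ = (5.25, 6.75),  deviation x̄ - mu_0 = (5.25, 6.75) - (3, 6) = (2.25, 0.75).

Step 2 — sample covariance matrix, S[i,j] = (1/(n-1)) · Σ_k (x_{k,i} - mean_i) · (x_{k,j} - mean_j), divisor n-1 = 3:
  S[X,X] = ((-1.25)·(-1.25) + (0.75)·(0.75) + (3.75)·(3.75) + (-3.25)·(-3.25)) / 3 = 26.75/3 = 8.9167
  S[X,Y] = ((-1.25)·(0.25) + (0.75)·(-0.75) + (3.75)·(-1.75) + (-3.25)·(2.25)) / 3 = -14.75/3 = -4.9167
  S[Y,Y] = ((0.25)·(0.25) + (-0.75)·(-0.75) + (-1.75)·(-1.75) + (2.25)·(2.25)) / 3 = 8.75/3 = 2.9167
  S = [[8.9167, -4.9167],
 [-4.9167, 2.9167]].

Step 3 — invert S. det(S) = 8.9167·2.9167 - (-4.9167)² = 1.8333.
  S^{-1} = (1/det) · [[d, -b], [-b, a]] = [[1.5909, 2.6818],
 [2.6818, 4.8636]].

Step 4 — quadratic form (x̄ - mu_0)^T · S^{-1} · (x̄ - mu_0):
  S^{-1} · (x̄ - mu_0) = (5.5909, 9.6818),
  (x̄ - mu_0)^T · [...] = (2.25)·(5.5909) + (0.75)·(9.6818) = 19.8409.

Step 5 — scale by n: T² = 4 · 19.8409 = 79.3636.

T² ≈ 79.3636


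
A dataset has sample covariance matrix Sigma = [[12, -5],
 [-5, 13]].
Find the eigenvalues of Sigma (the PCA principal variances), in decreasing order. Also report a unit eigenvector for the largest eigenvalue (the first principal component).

Step 1 — characteristic polynomial of 2×2 Sigma:
  det(Sigma - λI) = λ² - trace · λ + det = 0.
  trace = 12 + 13 = 25, det = 12·13 - (-5)² = 131.
Step 2 — discriminant:
  Δ = trace² - 4·det = 625 - 524 = 101.
Step 3 — eigenvalues:
  λ = (trace ± √Δ)/2 = (25 ± 10.0499)/2,
  λ_1 = 17.5249,  λ_2 = 7.4751.

Step 4 — unit eigenvector for λ_1: solve (Sigma - λ_1 I)v = 0. First row:
  (12 - 17.5249)·v_x + (-5)·v_y = 0, i.e. (-5.5249)·v_x + (-5)·v_y = 0,
  so v ∝ (b, λ_1 - a) = (-5, 5.5249); multiply by -1 so the first entry is positive: u = (5, -5.5249).
  ||u|| = √((5)² + (-5.5249)²) = √(55.5249) ≈ 7.4515,
  v_1 = u/||u|| ≈ (0.671, -0.7415) (||v_1|| = 1).

λ_1 = 17.5249,  λ_2 = 7.4751;  v_1 ≈ (0.671, -0.7415)


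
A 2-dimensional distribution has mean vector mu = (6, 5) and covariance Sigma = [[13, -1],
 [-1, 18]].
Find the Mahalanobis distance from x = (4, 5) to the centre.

Step 1 — centre the observation: (x - mu) = (-2, 0).

Step 2 — invert Sigma. det(Sigma) = 13·18 - (-1)² = 233.
  Sigma^{-1} = (1/det) · [[d, -b], [-b, a]] = [[0.0773, 0.0043],
 [0.0043, 0.0558]].

Step 3 — form the quadratic (x - mu)^T · Sigma^{-1} · (x - mu):
  Sigma^{-1} · (x - mu) = (-0.1545, -0.0086).
  (x - mu)^T · [Sigma^{-1} · (x - mu)] = (-2)·(-0.1545) + (0)·(-0.0086) = 0.309.

Step 4 — take square root: d = √(0.309) ≈ 0.5559.

d(x, mu) = √(0.309) ≈ 0.5559


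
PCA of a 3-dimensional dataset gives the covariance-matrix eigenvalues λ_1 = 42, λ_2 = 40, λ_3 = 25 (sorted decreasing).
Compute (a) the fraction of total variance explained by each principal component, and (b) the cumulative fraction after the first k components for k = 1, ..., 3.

Step 1 — total variance = trace(Sigma) = Σ λ_i = 42 + 40 + 25 = 107.

Step 2 — fraction explained by component i = λ_i / Σ λ:
  PC1: 42/107 = 0.3925
  PC2: 40/107 = 0.3738
  PC3: 25/107 = 0.2336

Step 3 — cumulative fraction after k components = (λ_1 + ... + λ_k) / Σ λ:
  k = 1: 42/107 = 0.3925
  k = 2: (42 + 40)/107 = 82/107 = 0.7664
  k = 3: (42 + 40 + 25)/107 = 107/107 = 1

Summary (fraction, with percent):

explained: PC1 0.3925 (39.25%), PC2 0.3738 (37.38%), PC3 0.2336 (23.36%);  cumulative: 0.3925, 0.7664, 1


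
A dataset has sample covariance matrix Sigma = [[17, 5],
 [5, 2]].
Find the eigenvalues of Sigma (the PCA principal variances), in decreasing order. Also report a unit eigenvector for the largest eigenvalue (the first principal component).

Step 1 — characteristic polynomial of 2×2 Sigma:
  det(Sigma - λI) = λ² - trace · λ + det = 0.
  trace = 17 + 2 = 19, det = 17·2 - (5)² = 9.
Step 2 — discriminant:
  Δ = trace² - 4·det = 361 - 36 = 325.
Step 3 — eigenvalues:
  λ = (trace ± √Δ)/2 = (19 ± 18.0278)/2,
  λ_1 = 18.5139,  λ_2 = 0.4861.

Step 4 — unit eigenvector for λ_1: solve (Sigma - λ_1 I)v = 0. First row:
  (17 - 18.5139)·v_x + (5)·v_y = 0, i.e. (-1.5139)·v_x + (5)·v_y = 0,
  so v ∝ (b, λ_1 - a) = (5, 1.5139) = u.
  ||u|| = √((5)² + (1.5139)²) = √(27.2918) ≈ 5.2242,
  v_1 = u/||u|| ≈ (0.9571, 0.2898) (||v_1|| = 1).

λ_1 = 18.5139,  λ_2 = 0.4861;  v_1 ≈ (0.9571, 0.2898)


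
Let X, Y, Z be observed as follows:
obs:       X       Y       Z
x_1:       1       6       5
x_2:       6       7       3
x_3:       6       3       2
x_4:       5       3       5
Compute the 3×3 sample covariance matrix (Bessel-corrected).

Step 1 — column means:
  mean(X) = (1 + 6 + 6 + 5) / 4 = 18/4 = 4.5
  mean(Y) = (6 + 7 + 3 + 3) / 4 = 19/4 = 4.75
  mean(Z) = (5 + 3 + 2 + 5) / 4 = 15/4 = 3.75

Step 2 — sample covariance S[i,j] = (1/(n-1)) · Σ_k (x_{k,i} - mean_i) · (x_{k,j} - mean_j), with n-1 = 3.
  S[X,X] = ((-3.5)·(-3.5) + (1.5)·(1.5) + (1.5)·(1.5) + (0.5)·(0.5)) / 3 = 17/3 = 5.6667
  S[X,Y] = ((-3.5)·(1.25) + (1.5)·(2.25) + (1.5)·(-1.75) + (0.5)·(-1.75)) / 3 = -4.5/3 = -1.5
  S[X,Z] = ((-3.5)·(1.25) + (1.5)·(-0.75) + (1.5)·(-1.75) + (0.5)·(1.25)) / 3 = -7.5/3 = -2.5
  S[Y,Y] = ((1.25)·(1.25) + (2.25)·(2.25) + (-1.75)·(-1.75) + (-1.75)·(-1.75)) / 3 = 12.75/3 = 4.25
  S[Y,Z] = ((1.25)·(1.25) + (2.25)·(-0.75) + (-1.75)·(-1.75) + (-1.75)·(1.25)) / 3 = 0.75/3 = 0.25
  S[Z,Z] = ((1.25)·(1.25) + (-0.75)·(-0.75) + (-1.75)·(-1.75) + (1.25)·(1.25)) / 3 = 6.75/3 = 2.25

S is symmetric (S[j,i] = S[i,j]). Assembling:

S = [[5.6667, -1.5, -2.5],
 [-1.5, 4.25, 0.25],
 [-2.5, 0.25, 2.25]]


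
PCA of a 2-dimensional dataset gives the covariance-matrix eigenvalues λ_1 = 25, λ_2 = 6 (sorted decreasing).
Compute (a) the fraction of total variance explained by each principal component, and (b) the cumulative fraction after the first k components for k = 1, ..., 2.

Step 1 — total variance = trace(Sigma) = Σ λ_i = 25 + 6 = 31.

Step 2 — fraction explained by component i = λ_i / Σ λ:
  PC1: 25/31 = 0.8065
  PC2: 6/31 = 0.1935

Step 3 — cumulative fraction after k components = (λ_1 + ... + λ_k) / Σ λ:
  k = 1: 25/31 = 0.8065
  k = 2: (25 + 6)/31 = 31/31 = 1

Summary (fraction, with percent):

explained: PC1 0.8065 (80.65%), PC2 0.1935 (19.35%);  cumulative: 0.8065, 1


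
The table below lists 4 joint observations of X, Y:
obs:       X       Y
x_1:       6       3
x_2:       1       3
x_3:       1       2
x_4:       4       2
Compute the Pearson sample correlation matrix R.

Step 1 — column means:
  mean(X) = (6 + 1 + 1 + 4) / 4 = 12/4 = 3
  mean(Y) = (3 + 3 + 2 + 2) / 4 = 10/4 = 2.5

Step 2 — sample variances and covariances s[i,j] = (1/(n-1)) · Σ_k (x_{k,i} - mean_i) · (x_{k,j} - mean_j), with n-1 = 3:
  s[X,X] = ((3)·(3) + (-2)·(-2) + (-2)·(-2) + (1)·(1)) / 3 = 18/3 = 6
  s[X,Y] = ((3)·(0.5) + (-2)·(0.5) + (-2)·(-0.5) + (1)·(-0.5)) / 3 = 1/3 = 0.3333
  s[Y,Y] = ((0.5)·(0.5) + (0.5)·(0.5) + (-0.5)·(-0.5) + (-0.5)·(-0.5)) / 3 = 1/3 = 0.3333
  Sample standard deviations s_i = √(s[i,i]):
  s(X) = √(6) = 2.4495
  s(Y) = √(0.3333) = 0.5774

Step 3 — r_{ij} = s_{ij} / (s_i · s_j):
  r[X,X] = 1 (diagonal).
  r[X,Y] = 0.3333 / (2.4495 · 0.5774) = 0.3333 / 1.4142 = 0.2357
  r[Y,Y] = 1 (diagonal).

R is symmetric with unit diagonal. Assembling:

R = [[1, 0.2357],
 [0.2357, 1]]


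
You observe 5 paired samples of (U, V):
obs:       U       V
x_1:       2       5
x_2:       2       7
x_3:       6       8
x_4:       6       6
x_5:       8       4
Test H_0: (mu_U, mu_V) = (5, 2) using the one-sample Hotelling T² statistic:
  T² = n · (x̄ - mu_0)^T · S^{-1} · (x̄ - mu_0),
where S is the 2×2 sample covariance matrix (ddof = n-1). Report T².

Step 1 — sample mean vector:
  mean(U) = (2 + 2 + 6 + 6 + 8) / 5 = 24/5 = 4.8
  mean(V) = (5 + 7 + 8 + 6 + 4) / 5 = 30/5 = 6
  x̄ = (4.8, 6),  deviation x̄ - mu_0 = (4.8, 6) - (5, 2) = (-0.2, 4).

Step 2 — sample covariance matrix, S[i,j] = (1/(n-1)) · Σ_k (x_{k,i} - mean_i) · (x_{k,j} - mean_j), divisor n-1 = 4:
  S[U,U] = ((-2.8)·(-2.8) + (-2.8)·(-2.8) + (1.2)·(1.2) + (1.2)·(1.2) + (3.2)·(3.2)) / 4 = 28.8/4 = 7.2
  S[U,V] = ((-2.8)·(-1) + (-2.8)·(1) + (1.2)·(2) + (1.2)·(0) + (3.2)·(-2)) / 4 = -4/4 = -1
  S[V,V] = ((-1)·(-1) + (1)·(1) + (2)·(2) + (0)·(0) + (-2)·(-2)) / 4 = 10/4 = 2.5
  S = [[7.2, -1],
 [-1, 2.5]].

Step 3 — invert S. det(S) = 7.2·2.5 - (-1)² = 17.
  S^{-1} = (1/det) · [[d, -b], [-b, a]] = [[0.1471, 0.0588],
 [0.0588, 0.4235]].

Step 4 — quadratic form (x̄ - mu_0)^T · S^{-1} · (x̄ - mu_0):
  S^{-1} · (x̄ - mu_0) = (0.2059, 1.6824),
  (x̄ - mu_0)^T · [...] = (-0.2)·(0.2059) + (4)·(1.6824) = 6.6882.

Step 5 — scale by n: T² = 5 · 6.6882 = 33.4412.

T² ≈ 33.4412


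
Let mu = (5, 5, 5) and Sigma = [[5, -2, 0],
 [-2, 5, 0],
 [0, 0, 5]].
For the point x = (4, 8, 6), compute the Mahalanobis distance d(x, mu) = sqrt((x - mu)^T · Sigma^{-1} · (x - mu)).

Step 1 — centre the observation: (x - mu) = (-1, 3, 1).

Step 2 — invert Sigma (cofactor / det for 3×3, or solve directly):
  Sigma^{-1} = [[0.2381, 0.0952, 0],
 [0.0952, 0.2381, 0],
 [0, 0, 0.2]].

Step 3 — form the quadratic (x - mu)^T · Sigma^{-1} · (x - mu):
  Sigma^{-1} · (x - mu) = (0.0476, 0.619, 0.2).
  (x - mu)^T · [Sigma^{-1} · (x - mu)] = (-1)·(0.0476) + (3)·(0.619) + (1)·(0.2) = 2.0095.

Step 4 — take square root: d = √(2.0095) ≈ 1.4176.

d(x, mu) = √(2.0095) ≈ 1.4176


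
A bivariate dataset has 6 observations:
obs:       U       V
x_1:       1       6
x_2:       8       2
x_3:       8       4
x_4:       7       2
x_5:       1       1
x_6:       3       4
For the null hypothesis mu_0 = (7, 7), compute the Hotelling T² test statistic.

Step 1 — sample mean vector:
  mean(U) = (1 + 8 + 8 + 7 + 1 + 3) / 6 = 28/6 = 4.6667
  mean(V) = (6 + 2 + 4 + 2 + 1 + 4) / 6 = 19/6 = 3.1667
  x̄ = (4.6667, 3.1667),  deviation x̄ - mu_0 = (4.6667, 3.1667) - (7, 7) = (-2.3333, -3.8333).

Step 2 — sample covariance matrix, S[i,j] = (1/(n-1)) · Σ_k (x_{k,i} - mean_i) · (x_{k,j} - mean_j), divisor n-1 = 5:
  S[U,U] = ((-3.6667)·(-3.6667) + (3.3333)·(3.3333) + (3.3333)·(3.3333) + (2.3333)·(2.3333) + (-3.6667)·(-3.6667) + (-1.6667)·(-1.6667)) / 5 = 57.3333/5 = 11.4667
  S[U,V] = ((-3.6667)·(2.8333) + (3.3333)·(-1.1667) + (3.3333)·(0.8333) + (2.3333)·(-1.1667) + (-3.6667)·(-2.1667) + (-1.6667)·(0.8333)) / 5 = -7.6667/5 = -1.5333
  S[V,V] = ((2.8333)·(2.8333) + (-1.1667)·(-1.1667) + (0.8333)·(0.8333) + (-1.1667)·(-1.1667) + (-2.1667)·(-2.1667) + (0.8333)·(0.8333)) / 5 = 16.8333/5 = 3.3667
  S = [[11.4667, -1.5333],
 [-1.5333, 3.3667]].

Step 3 — invert S. det(S) = 11.4667·3.3667 - (-1.5333)² = 36.2533.
  S^{-1} = (1/det) · [[d, -b], [-b, a]] = [[0.0929, 0.0423],
 [0.0423, 0.3163]].

Step 4 — quadratic form (x̄ - mu_0)^T · S^{-1} · (x̄ - mu_0):
  S^{-1} · (x̄ - mu_0) = (-0.3788, -1.3111),
  (x̄ - mu_0)^T · [...] = (-2.3333)·(-0.3788) + (-3.8333)·(-1.3111) = 5.91.

Step 5 — scale by n: T² = 6 · 5.91 = 35.4597.

T² ≈ 35.4597


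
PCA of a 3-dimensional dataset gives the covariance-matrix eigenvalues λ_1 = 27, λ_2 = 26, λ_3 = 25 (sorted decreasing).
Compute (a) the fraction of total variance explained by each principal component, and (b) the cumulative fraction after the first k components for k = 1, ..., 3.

Step 1 — total variance = trace(Sigma) = Σ λ_i = 27 + 26 + 25 = 78.

Step 2 — fraction explained by component i = λ_i / Σ λ:
  PC1: 27/78 = 0.3462
  PC2: 26/78 = 0.3333
  PC3: 25/78 = 0.3205

Step 3 — cumulative fraction after k components = (λ_1 + ... + λ_k) / Σ λ:
  k = 1: 27/78 = 0.3462
  k = 2: (27 + 26)/78 = 53/78 = 0.6795
  k = 3: (27 + 26 + 25)/78 = 78/78 = 1

Summary (fraction, with percent):

explained: PC1 0.3462 (34.62%), PC2 0.3333 (33.33%), PC3 0.3205 (32.05%);  cumulative: 0.3462, 0.6795, 1


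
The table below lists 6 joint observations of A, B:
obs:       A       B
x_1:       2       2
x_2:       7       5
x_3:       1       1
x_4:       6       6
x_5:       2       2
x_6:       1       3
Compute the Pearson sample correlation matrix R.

Step 1 — column means:
  mean(A) = (2 + 7 + 1 + 6 + 2 + 1) / 6 = 19/6 = 3.1667
  mean(B) = (2 + 5 + 1 + 6 + 2 + 3) / 6 = 19/6 = 3.1667

Step 2 — sample variances and covariances s[i,j] = (1/(n-1)) · Σ_k (x_{k,i} - mean_i) · (x_{k,j} - mean_j), with n-1 = 5:
  s[A,A] = ((-1.1667)·(-1.1667) + (3.8333)·(3.8333) + (-2.1667)·(-2.1667) + (2.8333)·(2.8333) + (-1.1667)·(-1.1667) + (-2.1667)·(-2.1667)) / 5 = 34.8333/5 = 6.9667
  s[A,B] = ((-1.1667)·(-1.1667) + (3.8333)·(1.8333) + (-2.1667)·(-2.1667) + (2.8333)·(2.8333) + (-1.1667)·(-1.1667) + (-2.1667)·(-0.1667)) / 5 = 22.8333/5 = 4.5667
  s[B,B] = ((-1.1667)·(-1.1667) + (1.8333)·(1.8333) + (-2.1667)·(-2.1667) + (2.8333)·(2.8333) + (-1.1667)·(-1.1667) + (-0.1667)·(-0.1667)) / 5 = 18.8333/5 = 3.7667
  Sample standard deviations s_i = √(s[i,i]):
  s(A) = √(6.9667) = 2.6394
  s(B) = √(3.7667) = 1.9408

Step 3 — r_{ij} = s_{ij} / (s_i · s_j):
  r[A,A] = 1 (diagonal).
  r[A,B] = 4.5667 / (2.6394 · 1.9408) = 4.5667 / 5.1226 = 0.8915
  r[B,B] = 1 (diagonal).

R is symmetric with unit diagonal. Assembling:

R = [[1, 0.8915],
 [0.8915, 1]]


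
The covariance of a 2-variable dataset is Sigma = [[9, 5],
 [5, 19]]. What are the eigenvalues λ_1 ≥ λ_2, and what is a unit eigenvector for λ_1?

Step 1 — characteristic polynomial of 2×2 Sigma:
  det(Sigma - λI) = λ² - trace · λ + det = 0.
  trace = 9 + 19 = 28, det = 9·19 - (5)² = 146.
Step 2 — discriminant:
  Δ = trace² - 4·det = 784 - 584 = 200.
Step 3 — eigenvalues:
  λ = (trace ± √Δ)/2 = (28 ± 14.1421)/2,
  λ_1 = 21.0711,  λ_2 = 6.9289.

Step 4 — unit eigenvector for λ_1: solve (Sigma - λ_1 I)v = 0. First row:
  (9 - 21.0711)·v_x + (5)·v_y = 0, i.e. (-12.0711)·v_x + (5)·v_y = 0,
  so v ∝ (b, λ_1 - a) = (5, 12.0711) = u.
  ||u|| = √((5)² + (12.0711)²) = √(170.7107) ≈ 13.0656,
  v_1 = u/||u|| ≈ (0.3827, 0.9239) (||v_1|| = 1).

λ_1 = 21.0711,  λ_2 = 6.9289;  v_1 ≈ (0.3827, 0.9239)


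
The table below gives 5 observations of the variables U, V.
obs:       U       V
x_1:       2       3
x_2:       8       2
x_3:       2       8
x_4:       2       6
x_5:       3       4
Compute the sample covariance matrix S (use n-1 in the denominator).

Step 1 — column means:
  mean(U) = (2 + 8 + 2 + 2 + 3) / 5 = 17/5 = 3.4
  mean(V) = (3 + 2 + 8 + 6 + 4) / 5 = 23/5 = 4.6

Step 2 — sample covariance S[i,j] = (1/(n-1)) · Σ_k (x_{k,i} - mean_i) · (x_{k,j} - mean_j), with n-1 = 4.
  S[U,U] = ((-1.4)·(-1.4) + (4.6)·(4.6) + (-1.4)·(-1.4) + (-1.4)·(-1.4) + (-0.4)·(-0.4)) / 4 = 27.2/4 = 6.8
  S[U,V] = ((-1.4)·(-1.6) + (4.6)·(-2.6) + (-1.4)·(3.4) + (-1.4)·(1.4) + (-0.4)·(-0.6)) / 4 = -16.2/4 = -4.05
  S[V,V] = ((-1.6)·(-1.6) + (-2.6)·(-2.6) + (3.4)·(3.4) + (1.4)·(1.4) + (-0.6)·(-0.6)) / 4 = 23.2/4 = 5.8

S is symmetric (S[j,i] = S[i,j]). Assembling:

S = [[6.8, -4.05],
 [-4.05, 5.8]]


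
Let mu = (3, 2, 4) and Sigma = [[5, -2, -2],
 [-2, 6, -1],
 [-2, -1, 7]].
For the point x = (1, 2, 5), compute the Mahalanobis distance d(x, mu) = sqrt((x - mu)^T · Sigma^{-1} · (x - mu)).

Step 1 — centre the observation: (x - mu) = (-2, 0, 1).

Step 2 — invert Sigma (cofactor / det for 3×3, or solve directly):
  Sigma^{-1} = [[0.2828, 0.1103, 0.0966],
 [0.1103, 0.2138, 0.0621],
 [0.0966, 0.0621, 0.1793]].

Step 3 — form the quadratic (x - mu)^T · Sigma^{-1} · (x - mu):
  Sigma^{-1} · (x - mu) = (-0.469, -0.1586, -0.0138).
  (x - mu)^T · [Sigma^{-1} · (x - mu)] = (-2)·(-0.469) + (0)·(-0.1586) + (1)·(-0.0138) = 0.9241.

Step 4 — take square root: d = √(0.9241) ≈ 0.9613.

d(x, mu) = √(0.9241) ≈ 0.9613


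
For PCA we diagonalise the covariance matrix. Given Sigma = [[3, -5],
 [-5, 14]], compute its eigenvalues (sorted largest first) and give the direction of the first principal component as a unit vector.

Step 1 — characteristic polynomial of 2×2 Sigma:
  det(Sigma - λI) = λ² - trace · λ + det = 0.
  trace = 3 + 14 = 17, det = 3·14 - (-5)² = 17.
Step 2 — discriminant:
  Δ = trace² - 4·det = 289 - 68 = 221.
Step 3 — eigenvalues:
  λ = (trace ± √Δ)/2 = (17 ± 14.8661)/2,
  λ_1 = 15.933,  λ_2 = 1.067.

Step 4 — unit eigenvector for λ_1: solve (Sigma - λ_1 I)v = 0. First row:
  (3 - 15.933)·v_x + (-5)·v_y = 0, i.e. (-12.933)·v_x + (-5)·v_y = 0,
  so v ∝ (b, λ_1 - a) = (-5, 12.933); multiply by -1 so the first entry is positive: u = (5, -12.933).
  ||u|| = √((5)² + (-12.933)²) = √(192.2634) ≈ 13.8659,
  v_1 = u/||u|| ≈ (0.3606, -0.9327) (||v_1|| = 1).

λ_1 = 15.933,  λ_2 = 1.067;  v_1 ≈ (0.3606, -0.9327)


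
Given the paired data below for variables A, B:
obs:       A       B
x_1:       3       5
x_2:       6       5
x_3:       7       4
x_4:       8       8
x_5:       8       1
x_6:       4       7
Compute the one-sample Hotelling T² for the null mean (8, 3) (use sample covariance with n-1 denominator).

Step 1 — sample mean vector:
  mean(A) = (3 + 6 + 7 + 8 + 8 + 4) / 6 = 36/6 = 6
  mean(B) = (5 + 5 + 4 + 8 + 1 + 7) / 6 = 30/6 = 5
  x̄ = (6, 5),  deviation x̄ - mu_0 = (6, 5) - (8, 3) = (-2, 2).

Step 2 — sample covariance matrix, S[i,j] = (1/(n-1)) · Σ_k (x_{k,i} - mean_i) · (x_{k,j} - mean_j), divisor n-1 = 5:
  S[A,A] = ((-3)·(-3) + (0)·(0) + (1)·(1) + (2)·(2) + (2)·(2) + (-2)·(-2)) / 5 = 22/5 = 4.4
  S[A,B] = ((-3)·(0) + (0)·(0) + (1)·(-1) + (2)·(3) + (2)·(-4) + (-2)·(2)) / 5 = -7/5 = -1.4
  S[B,B] = ((0)·(0) + (0)·(0) + (-1)·(-1) + (3)·(3) + (-4)·(-4) + (2)·(2)) / 5 = 30/5 = 6
  S = [[4.4, -1.4],
 [-1.4, 6]].

Step 3 — invert S. det(S) = 4.4·6 - (-1.4)² = 24.44.
  S^{-1} = (1/det) · [[d, -b], [-b, a]] = [[0.2455, 0.0573],
 [0.0573, 0.18]].

Step 4 — quadratic form (x̄ - mu_0)^T · S^{-1} · (x̄ - mu_0):
  S^{-1} · (x̄ - mu_0) = (-0.3764, 0.2455),
  (x̄ - mu_0)^T · [...] = (-2)·(-0.3764) + (2)·(0.2455) = 1.2439.

Step 5 — scale by n: T² = 6 · 1.2439 = 7.4632.

T² ≈ 7.4632


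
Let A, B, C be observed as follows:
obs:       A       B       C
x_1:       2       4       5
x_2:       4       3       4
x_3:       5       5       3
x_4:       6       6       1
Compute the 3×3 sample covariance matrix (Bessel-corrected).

Step 1 — column means:
  mean(A) = (2 + 4 + 5 + 6) / 4 = 17/4 = 4.25
  mean(B) = (4 + 3 + 5 + 6) / 4 = 18/4 = 4.5
  mean(C) = (5 + 4 + 3 + 1) / 4 = 13/4 = 3.25

Step 2 — sample covariance S[i,j] = (1/(n-1)) · Σ_k (x_{k,i} - mean_i) · (x_{k,j} - mean_j), with n-1 = 3.
  S[A,A] = ((-2.25)·(-2.25) + (-0.25)·(-0.25) + (0.75)·(0.75) + (1.75)·(1.75)) / 3 = 8.75/3 = 2.9167
  S[A,B] = ((-2.25)·(-0.5) + (-0.25)·(-1.5) + (0.75)·(0.5) + (1.75)·(1.5)) / 3 = 4.5/3 = 1.5
  S[A,C] = ((-2.25)·(1.75) + (-0.25)·(0.75) + (0.75)·(-0.25) + (1.75)·(-2.25)) / 3 = -8.25/3 = -2.75
  S[B,B] = ((-0.5)·(-0.5) + (-1.5)·(-1.5) + (0.5)·(0.5) + (1.5)·(1.5)) / 3 = 5/3 = 1.6667
  S[B,C] = ((-0.5)·(1.75) + (-1.5)·(0.75) + (0.5)·(-0.25) + (1.5)·(-2.25)) / 3 = -5.5/3 = -1.8333
  S[C,C] = ((1.75)·(1.75) + (0.75)·(0.75) + (-0.25)·(-0.25) + (-2.25)·(-2.25)) / 3 = 8.75/3 = 2.9167

S is symmetric (S[j,i] = S[i,j]). Assembling:

S = [[2.9167, 1.5, -2.75],
 [1.5, 1.6667, -1.8333],
 [-2.75, -1.8333, 2.9167]]


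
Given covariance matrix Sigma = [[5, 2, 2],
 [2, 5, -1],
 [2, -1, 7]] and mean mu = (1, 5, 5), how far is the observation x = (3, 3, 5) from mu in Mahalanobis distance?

Step 1 — centre the observation: (x - mu) = (2, -2, 0).

Step 2 — invert Sigma (cofactor / det for 3×3, or solve directly):
  Sigma^{-1} = [[0.2982, -0.1404, -0.1053],
 [-0.1404, 0.2719, 0.0789],
 [-0.1053, 0.0789, 0.1842]].

Step 3 — form the quadratic (x - mu)^T · Sigma^{-1} · (x - mu):
  Sigma^{-1} · (x - mu) = (0.8772, -0.8246, -0.3684).
  (x - mu)^T · [Sigma^{-1} · (x - mu)] = (2)·(0.8772) + (-2)·(-0.8246) + (0)·(-0.3684) = 3.4035.

Step 4 — take square root: d = √(3.4035) ≈ 1.8449.

d(x, mu) = √(3.4035) ≈ 1.8449


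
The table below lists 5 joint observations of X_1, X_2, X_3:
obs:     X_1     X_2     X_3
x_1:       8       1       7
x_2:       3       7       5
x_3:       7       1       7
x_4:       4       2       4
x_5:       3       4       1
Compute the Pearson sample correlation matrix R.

Step 1 — column means:
  mean(X_1) = (8 + 3 + 7 + 4 + 3) / 5 = 25/5 = 5
  mean(X_2) = (1 + 7 + 1 + 2 + 4) / 5 = 15/5 = 3
  mean(X_3) = (7 + 5 + 7 + 4 + 1) / 5 = 24/5 = 4.8

Step 2 — sample variances and covariances s[i,j] = (1/(n-1)) · Σ_k (x_{k,i} - mean_i) · (x_{k,j} - mean_j), with n-1 = 4:
  s[X_1,X_1] = ((3)·(3) + (-2)·(-2) + (2)·(2) + (-1)·(-1) + (-2)·(-2)) / 4 = 22/4 = 5.5
  s[X_1,X_2] = ((3)·(-2) + (-2)·(4) + (2)·(-2) + (-1)·(-1) + (-2)·(1)) / 4 = -19/4 = -4.75
  s[X_1,X_3] = ((3)·(2.2) + (-2)·(0.2) + (2)·(2.2) + (-1)·(-0.8) + (-2)·(-3.8)) / 4 = 19/4 = 4.75
  s[X_2,X_2] = ((-2)·(-2) + (4)·(4) + (-2)·(-2) + (-1)·(-1) + (1)·(1)) / 4 = 26/4 = 6.5
  s[X_2,X_3] = ((-2)·(2.2) + (4)·(0.2) + (-2)·(2.2) + (-1)·(-0.8) + (1)·(-3.8)) / 4 = -11/4 = -2.75
  s[X_3,X_3] = ((2.2)·(2.2) + (0.2)·(0.2) + (2.2)·(2.2) + (-0.8)·(-0.8) + (-3.8)·(-3.8)) / 4 = 24.8/4 = 6.2
  Sample standard deviations s_i = √(s[i,i]):
  s(X_1) = √(5.5) = 2.3452
  s(X_2) = √(6.5) = 2.5495
  s(X_3) = √(6.2) = 2.49

Step 3 — r_{ij} = s_{ij} / (s_i · s_j):
  r[X_1,X_1] = 1 (diagonal).
  r[X_1,X_2] = -4.75 / (2.3452 · 2.5495) = -4.75 / 5.9791 = -0.7944
  r[X_1,X_3] = 4.75 / (2.3452 · 2.49) = 4.75 / 5.8395 = 0.8134
  r[X_2,X_2] = 1 (diagonal).
  r[X_2,X_3] = -2.75 / (2.5495 · 2.49) = -2.75 / 6.3482 = -0.4332
  r[X_3,X_3] = 1 (diagonal).

R is symmetric with unit diagonal. Assembling:

R = [[1, -0.7944, 0.8134],
 [-0.7944, 1, -0.4332],
 [0.8134, -0.4332, 1]]


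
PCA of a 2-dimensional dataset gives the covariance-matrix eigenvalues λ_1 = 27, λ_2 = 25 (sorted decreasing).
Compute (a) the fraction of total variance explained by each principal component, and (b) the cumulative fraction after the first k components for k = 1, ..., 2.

Step 1 — total variance = trace(Sigma) = Σ λ_i = 27 + 25 = 52.

Step 2 — fraction explained by component i = λ_i / Σ λ:
  PC1: 27/52 = 0.5192
  PC2: 25/52 = 0.4808

Step 3 — cumulative fraction after k components = (λ_1 + ... + λ_k) / Σ λ:
  k = 1: 27/52 = 0.5192
  k = 2: (27 + 25)/52 = 52/52 = 1

Summary (fraction, with percent):

explained: PC1 0.5192 (51.92%), PC2 0.4808 (48.08%);  cumulative: 0.5192, 1


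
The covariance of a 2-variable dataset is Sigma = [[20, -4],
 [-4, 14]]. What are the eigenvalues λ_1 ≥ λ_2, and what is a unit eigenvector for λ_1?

Step 1 — characteristic polynomial of 2×2 Sigma:
  det(Sigma - λI) = λ² - trace · λ + det = 0.
  trace = 20 + 14 = 34, det = 20·14 - (-4)² = 264.
Step 2 — discriminant:
  Δ = trace² - 4·det = 1156 - 1056 = 100.
Step 3 — eigenvalues:
  λ = (trace ± √Δ)/2 = (34 ± 10)/2,
  λ_1 = 22,  λ_2 = 12.

Step 4 — unit eigenvector for λ_1: solve (Sigma - λ_1 I)v = 0. First row:
  (20 - 22)·v_x + (-4)·v_y = 0, i.e. (-2)·v_x + (-4)·v_y = 0,
  so v ∝ (b, λ_1 - a) = (-4, 2); multiply by -1 so the first entry is positive: u = (4, -2).
  ||u|| = √((4)² + (-2)²) = √(20) ≈ 4.4721,
  v_1 = u/||u|| ≈ (0.8944, -0.4472) (||v_1|| = 1).

λ_1 = 22,  λ_2 = 12;  v_1 ≈ (0.8944, -0.4472)


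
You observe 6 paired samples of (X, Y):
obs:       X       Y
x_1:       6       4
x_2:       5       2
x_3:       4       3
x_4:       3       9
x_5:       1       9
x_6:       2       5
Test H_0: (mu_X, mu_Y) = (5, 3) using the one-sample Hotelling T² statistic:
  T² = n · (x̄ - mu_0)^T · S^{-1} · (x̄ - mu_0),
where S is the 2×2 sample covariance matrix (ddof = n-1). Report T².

Step 1 — sample mean vector:
  mean(X) = (6 + 5 + 4 + 3 + 1 + 2) / 6 = 21/6 = 3.5
  mean(Y) = (4 + 2 + 3 + 9 + 9 + 5) / 6 = 32/6 = 5.3333
  x̄ = (3.5, 5.3333),  deviation x̄ - mu_0 = (3.5, 5.3333) - (5, 3) = (-1.5, 2.3333).

Step 2 — sample covariance matrix, S[i,j] = (1/(n-1)) · Σ_k (x_{k,i} - mean_i) · (x_{k,j} - mean_j), divisor n-1 = 5:
  S[X,X] = ((2.5)·(2.5) + (1.5)·(1.5) + (0.5)·(0.5) + (-0.5)·(-0.5) + (-2.5)·(-2.5) + (-1.5)·(-1.5)) / 5 = 17.5/5 = 3.5
  S[X,Y] = ((2.5)·(-1.3333) + (1.5)·(-3.3333) + (0.5)·(-2.3333) + (-0.5)·(3.6667) + (-2.5)·(3.6667) + (-1.5)·(-0.3333)) / 5 = -20/5 = -4
  S[Y,Y] = ((-1.3333)·(-1.3333) + (-3.3333)·(-3.3333) + (-2.3333)·(-2.3333) + (3.6667)·(3.6667) + (3.6667)·(3.6667) + (-0.3333)·(-0.3333)) / 5 = 45.3333/5 = 9.0667
  S = [[3.5, -4],
 [-4, 9.0667]].

Step 3 — invert S. det(S) = 3.5·9.0667 - (-4)² = 15.7333.
  S^{-1} = (1/det) · [[d, -b], [-b, a]] = [[0.5763, 0.2542],
 [0.2542, 0.2225]].

Step 4 — quadratic form (x̄ - mu_0)^T · S^{-1} · (x̄ - mu_0):
  S^{-1} · (x̄ - mu_0) = (-0.2712, 0.1377),
  (x̄ - mu_0)^T · [...] = (-1.5)·(-0.2712) + (2.3333)·(0.1377) = 0.7281.

Step 5 — scale by n: T² = 6 · 0.7281 = 4.3686.

T² ≈ 4.3686


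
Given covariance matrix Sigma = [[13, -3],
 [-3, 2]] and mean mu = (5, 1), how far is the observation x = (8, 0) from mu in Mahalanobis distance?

Step 1 — centre the observation: (x - mu) = (3, -1).

Step 2 — invert Sigma. det(Sigma) = 13·2 - (-3)² = 17.
  Sigma^{-1} = (1/det) · [[d, -b], [-b, a]] = [[0.1176, 0.1765],
 [0.1765, 0.7647]].

Step 3 — form the quadratic (x - mu)^T · Sigma^{-1} · (x - mu):
  Sigma^{-1} · (x - mu) = (0.1765, -0.2353).
  (x - mu)^T · [Sigma^{-1} · (x - mu)] = (3)·(0.1765) + (-1)·(-0.2353) = 0.7647.

Step 4 — take square root: d = √(0.7647) ≈ 0.8745.

d(x, mu) = √(0.7647) ≈ 0.8745


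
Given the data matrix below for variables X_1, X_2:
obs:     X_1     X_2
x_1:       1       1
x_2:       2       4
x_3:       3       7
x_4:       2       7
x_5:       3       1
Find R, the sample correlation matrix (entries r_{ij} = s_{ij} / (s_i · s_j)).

Step 1 — column means:
  mean(X_1) = (1 + 2 + 3 + 2 + 3) / 5 = 11/5 = 2.2
  mean(X_2) = (1 + 4 + 7 + 7 + 1) / 5 = 20/5 = 4

Step 2 — sample variances and covariances s[i,j] = (1/(n-1)) · Σ_k (x_{k,i} - mean_i) · (x_{k,j} - mean_j), with n-1 = 4:
  s[X_1,X_1] = ((-1.2)·(-1.2) + (-0.2)·(-0.2) + (0.8)·(0.8) + (-0.2)·(-0.2) + (0.8)·(0.8)) / 4 = 2.8/4 = 0.7
  s[X_1,X_2] = ((-1.2)·(-3) + (-0.2)·(0) + (0.8)·(3) + (-0.2)·(3) + (0.8)·(-3)) / 4 = 3/4 = 0.75
  s[X_2,X_2] = ((-3)·(-3) + (0)·(0) + (3)·(3) + (3)·(3) + (-3)·(-3)) / 4 = 36/4 = 9
  Sample standard deviations s_i = √(s[i,i]):
  s(X_1) = √(0.7) = 0.8367
  s(X_2) = √(9) = 3

Step 3 — r_{ij} = s_{ij} / (s_i · s_j):
  r[X_1,X_1] = 1 (diagonal).
  r[X_1,X_2] = 0.75 / (0.8367 · 3) = 0.75 / 2.51 = 0.2988
  r[X_2,X_2] = 1 (diagonal).

R is symmetric with unit diagonal. Assembling:

R = [[1, 0.2988],
 [0.2988, 1]]


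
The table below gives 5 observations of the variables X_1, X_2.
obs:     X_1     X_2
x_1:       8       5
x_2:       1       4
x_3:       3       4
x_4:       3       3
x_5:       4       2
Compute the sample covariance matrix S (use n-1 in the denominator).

Step 1 — column means:
  mean(X_1) = (8 + 1 + 3 + 3 + 4) / 5 = 19/5 = 3.8
  mean(X_2) = (5 + 4 + 4 + 3 + 2) / 5 = 18/5 = 3.6

Step 2 — sample covariance S[i,j] = (1/(n-1)) · Σ_k (x_{k,i} - mean_i) · (x_{k,j} - mean_j), with n-1 = 4.
  S[X_1,X_1] = ((4.2)·(4.2) + (-2.8)·(-2.8) + (-0.8)·(-0.8) + (-0.8)·(-0.8) + (0.2)·(0.2)) / 4 = 26.8/4 = 6.7
  S[X_1,X_2] = ((4.2)·(1.4) + (-2.8)·(0.4) + (-0.8)·(0.4) + (-0.8)·(-0.6) + (0.2)·(-1.6)) / 4 = 4.6/4 = 1.15
  S[X_2,X_2] = ((1.4)·(1.4) + (0.4)·(0.4) + (0.4)·(0.4) + (-0.6)·(-0.6) + (-1.6)·(-1.6)) / 4 = 5.2/4 = 1.3

S is symmetric (S[j,i] = S[i,j]). Assembling:

S = [[6.7, 1.15],
 [1.15, 1.3]]


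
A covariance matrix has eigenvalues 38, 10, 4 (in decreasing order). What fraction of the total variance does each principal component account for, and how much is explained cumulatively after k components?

Step 1 — total variance = trace(Sigma) = Σ λ_i = 38 + 10 + 4 = 52.

Step 2 — fraction explained by component i = λ_i / Σ λ:
  PC1: 38/52 = 0.7308
  PC2: 10/52 = 0.1923
  PC3: 4/52 = 0.0769

Step 3 — cumulative fraction after k components = (λ_1 + ... + λ_k) / Σ λ:
  k = 1: 38/52 = 0.7308
  k = 2: (38 + 10)/52 = 48/52 = 0.9231
  k = 3: (38 + 10 + 4)/52 = 52/52 = 1

Summary (fraction, with percent):

explained: PC1 0.7308 (73.08%), PC2 0.1923 (19.23%), PC3 0.0769 (7.69%);  cumulative: 0.7308, 0.9231, 1


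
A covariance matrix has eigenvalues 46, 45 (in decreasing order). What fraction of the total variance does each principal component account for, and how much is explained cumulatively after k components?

Step 1 — total variance = trace(Sigma) = Σ λ_i = 46 + 45 = 91.

Step 2 — fraction explained by component i = λ_i / Σ λ:
  PC1: 46/91 = 0.5055
  PC2: 45/91 = 0.4945

Step 3 — cumulative fraction after k components = (λ_1 + ... + λ_k) / Σ λ:
  k = 1: 46/91 = 0.5055
  k = 2: (46 + 45)/91 = 91/91 = 1

Summary (fraction, with percent):

explained: PC1 0.5055 (50.55%), PC2 0.4945 (49.45%);  cumulative: 0.5055, 1


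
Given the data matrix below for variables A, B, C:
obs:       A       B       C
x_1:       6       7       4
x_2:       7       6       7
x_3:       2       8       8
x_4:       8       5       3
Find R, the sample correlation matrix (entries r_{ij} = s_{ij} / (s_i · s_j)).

Step 1 — column means:
  mean(A) = (6 + 7 + 2 + 8) / 4 = 23/4 = 5.75
  mean(B) = (7 + 6 + 8 + 5) / 4 = 26/4 = 6.5
  mean(C) = (4 + 7 + 8 + 3) / 4 = 22/4 = 5.5

Step 2 — sample variances and covariances s[i,j] = (1/(n-1)) · Σ_k (x_{k,i} - mean_i) · (x_{k,j} - mean_j), with n-1 = 3:
  s[A,A] = ((0.25)·(0.25) + (1.25)·(1.25) + (-3.75)·(-3.75) + (2.25)·(2.25)) / 3 = 20.75/3 = 6.9167
  s[A,B] = ((0.25)·(0.5) + (1.25)·(-0.5) + (-3.75)·(1.5) + (2.25)·(-1.5)) / 3 = -9.5/3 = -3.1667
  s[A,C] = ((0.25)·(-1.5) + (1.25)·(1.5) + (-3.75)·(2.5) + (2.25)·(-2.5)) / 3 = -13.5/3 = -4.5
  s[B,B] = ((0.5)·(0.5) + (-0.5)·(-0.5) + (1.5)·(1.5) + (-1.5)·(-1.5)) / 3 = 5/3 = 1.6667
  s[B,C] = ((0.5)·(-1.5) + (-0.5)·(1.5) + (1.5)·(2.5) + (-1.5)·(-2.5)) / 3 = 6/3 = 2
  s[C,C] = ((-1.5)·(-1.5) + (1.5)·(1.5) + (2.5)·(2.5) + (-2.5)·(-2.5)) / 3 = 17/3 = 5.6667
  Sample standard deviations s_i = √(s[i,i]):
  s(A) = √(6.9167) = 2.63
  s(B) = √(1.6667) = 1.291
  s(C) = √(5.6667) = 2.3805

Step 3 — r_{ij} = s_{ij} / (s_i · s_j):
  r[A,A] = 1 (diagonal).
  r[A,B] = -3.1667 / (2.63 · 1.291) = -3.1667 / 3.3953 = -0.9327
  r[A,C] = -4.5 / (2.63 · 2.3805) = -4.5 / 6.2605 = -0.7188
  r[B,B] = 1 (diagonal).
  r[B,C] = 2 / (1.291 · 2.3805) = 2 / 3.0732 = 0.6508
  r[C,C] = 1 (diagonal).

R is symmetric with unit diagonal. Assembling:

R = [[1, -0.9327, -0.7188],
 [-0.9327, 1, 0.6508],
 [-0.7188, 0.6508, 1]]


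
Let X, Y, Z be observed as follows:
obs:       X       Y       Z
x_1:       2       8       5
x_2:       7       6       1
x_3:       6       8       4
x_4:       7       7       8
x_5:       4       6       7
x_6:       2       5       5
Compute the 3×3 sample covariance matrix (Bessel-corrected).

Step 1 — column means:
  mean(X) = (2 + 7 + 6 + 7 + 4 + 2) / 6 = 28/6 = 4.6667
  mean(Y) = (8 + 6 + 8 + 7 + 6 + 5) / 6 = 40/6 = 6.6667
  mean(Z) = (5 + 1 + 4 + 8 + 7 + 5) / 6 = 30/6 = 5

Step 2 — sample covariance S[i,j] = (1/(n-1)) · Σ_k (x_{k,i} - mean_i) · (x_{k,j} - mean_j), with n-1 = 5.
  S[X,X] = ((-2.6667)·(-2.6667) + (2.3333)·(2.3333) + (1.3333)·(1.3333) + (2.3333)·(2.3333) + (-0.6667)·(-0.6667) + (-2.6667)·(-2.6667)) / 5 = 27.3333/5 = 5.4667
  S[X,Y] = ((-2.6667)·(1.3333) + (2.3333)·(-0.6667) + (1.3333)·(1.3333) + (2.3333)·(0.3333) + (-0.6667)·(-0.6667) + (-2.6667)·(-1.6667)) / 5 = 2.3333/5 = 0.4667
  S[X,Z] = ((-2.6667)·(0) + (2.3333)·(-4) + (1.3333)·(-1) + (2.3333)·(3) + (-0.6667)·(2) + (-2.6667)·(0)) / 5 = -5/5 = -1
  S[Y,Y] = ((1.3333)·(1.3333) + (-0.6667)·(-0.6667) + (1.3333)·(1.3333) + (0.3333)·(0.3333) + (-0.6667)·(-0.6667) + (-1.6667)·(-1.6667)) / 5 = 7.3333/5 = 1.4667
  S[Y,Z] = ((1.3333)·(0) + (-0.6667)·(-4) + (1.3333)·(-1) + (0.3333)·(3) + (-0.6667)·(2) + (-1.6667)·(0)) / 5 = 1/5 = 0.2
  S[Z,Z] = ((0)·(0) + (-4)·(-4) + (-1)·(-1) + (3)·(3) + (2)·(2) + (0)·(0)) / 5 = 30/5 = 6

S is symmetric (S[j,i] = S[i,j]). Assembling:

S = [[5.4667, 0.4667, -1],
 [0.4667, 1.4667, 0.2],
 [-1, 0.2, 6]]


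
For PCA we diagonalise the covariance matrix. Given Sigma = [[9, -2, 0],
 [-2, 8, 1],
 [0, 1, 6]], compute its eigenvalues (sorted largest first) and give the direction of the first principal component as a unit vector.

Step 1 — characteristic polynomial p(λ) = det(λI - Sigma) = λ³ - tr·λ² + c_1·λ - det, where tr = trace, c_1 = sum of the principal 2×2 minors, det = det(Sigma):
  tr = 9 + 8 + 6 = 23,
  c_1 = (9·8 - (-2)²) + (9·6 - (0)²) + (8·6 - (1)²) = 68 + 54 + 47 = 169,
  det = 9·(8·6 - (1)²) - (-2)·((-2)·6 - (1)·(0)) + (0)·((-2)·(1) - 8·(0)) = 9·(47) - (-2)·(-12) + (0)·(-2) = 399.
  So p(λ) = λ³ - 23λ² + 169λ - 399.
Step 2 — look for an integer root (rational root theorem: any rational root is an integer divisor of 399). Testing λ = 7:
  p(7) = 343 - 1127 + 1183 - 399 = 0  ✓
  Dividing out (λ - 7): p(λ) = (λ - 7)(λ² - 16λ + 57).
Step 3 — remaining eigenvalues from the quadratic λ² - 16λ + 57 = 0:
  Δ = 16² - 4·57 = 256 - 228 = 28,  λ = (16 ± √28)/2 = (16 ± 5.2915)/2 ≈ 10.6458 or 5.3542.
  Sorted: λ_1 = 10.6458,  λ_2 = 7,  λ_3 = 5.3542  (check: sum = 23 = tr ✓).

Step 4 — unit eigenvector for λ_1 ≈ 10.6458: v spans the null space of (Sigma - λ_1 I), whose rows are
  r_1 = (-1.6458, -2, 0),  r_2 = (-2, -2.6458, 1),  r_3 = (0, 1, -4.6458).
  v is orthogonal to every row, so take v ∝ r_1 × r_2 = ((-2)·(1) - (0)·(-2.6458), (0)·(-2) - (-1.6458)·(1), (-1.6458)·(-2.6458) - (-2)·(-2)) ≈ (-2, 1.6458, 0.3542).
  Rescale (multiply by -1 so the first nonzero entry is positive): u = (2, -1.6458, -0.3542).
  ||u|| = √((2)² + (-1.6458)² + (-0.3542)²) = √(6.834) ≈ 2.6142,  v_1 = u/||u|| ≈ (0.7651, -0.6295, -0.1355) (||v_1|| = 1).

λ_1 = 10.6458,  λ_2 = 7,  λ_3 = 5.3542;  v_1 ≈ (0.7651, -0.6295, -0.1355)
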